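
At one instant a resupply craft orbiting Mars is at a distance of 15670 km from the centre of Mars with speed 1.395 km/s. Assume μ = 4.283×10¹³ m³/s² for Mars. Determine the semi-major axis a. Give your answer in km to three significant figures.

r = 1.567×10⁷ m.
Vis-viva rearranged: 1/a = 2/r − v²/μ = 1.276×10⁻⁷ − 4.544×10⁻⁸ = 8.220×10⁻⁸ m⁻¹.
a = 1.217×10⁷ m = 12166 km.

a ≈ 12200 km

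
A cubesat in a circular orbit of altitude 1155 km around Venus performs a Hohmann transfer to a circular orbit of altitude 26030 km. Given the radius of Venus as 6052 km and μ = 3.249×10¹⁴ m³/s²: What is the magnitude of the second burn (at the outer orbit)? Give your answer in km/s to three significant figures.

r₁ = 6052 + 1155 = 7207.0 km = 7.2070×10⁶ m.
r₂ = 6052 + 26030 = 32082 km = 3.2082×10⁷ m.
Transfer ellipse a_t = (r₁ + r₂)/2 = 1.964×10⁷ m.
At r₁: circular v_c1 = √(μ/r₁) = 6714 m/s; transfer-periapsis v_p = √[μ(2/r₁ − 1/a_t)] = 8580 m/s.
At r₂: circular v_c2 = √(μ/r₂) = 3182 m/s; transfer-apoapsis v_a = √[μ(2/r₂ − 1/a_t)] = 1928 m/s.
Δv₂ = v_c2 − v_a = 1255 m/s.
= 1.255 km/s.

Δv ≈ 1.25 km/s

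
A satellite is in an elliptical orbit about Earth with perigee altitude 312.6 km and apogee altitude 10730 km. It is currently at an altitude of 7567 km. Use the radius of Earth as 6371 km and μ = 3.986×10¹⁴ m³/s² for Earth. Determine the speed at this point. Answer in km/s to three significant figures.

r_p = 6371 + 312.6 = 6683.6 km = 6.6836×10⁶ m.
r_a = 6371 + 10730 = 17101 km = 1.7101×10⁷ m.
r = 6371 + 7567 = 13938 km = 1.394×10⁷ m.
Semi-major axis a = (r_p + r_a)/2 = 11892 km = 1.189×10⁷ m.
Vis-viva: v² = μ(2/r − 1/a) = 3.986×10¹⁴ × (1.435×10⁻⁷ − 8.409×10⁻⁸) = 2.368×10⁷ m²/s².
v = 4866 m/s = 4.866 km/s.

v ≈ 4.87 km/s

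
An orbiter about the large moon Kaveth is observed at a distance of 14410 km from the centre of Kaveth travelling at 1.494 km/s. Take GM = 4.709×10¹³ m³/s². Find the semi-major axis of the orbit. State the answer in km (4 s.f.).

r = 1.441×10⁷ m.
Vis-viva rearranged: 1/a = 2/r − v²/μ = 1.388×10⁻⁷ − 4.740×10⁻⁸ = 9.139×10⁻⁸ m⁻¹.
a = 1.094×10⁷ m = 10942 km.

a ≈ 10940 km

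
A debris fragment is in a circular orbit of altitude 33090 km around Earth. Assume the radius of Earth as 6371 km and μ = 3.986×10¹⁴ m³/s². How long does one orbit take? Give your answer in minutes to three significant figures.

r = 6371 + 33090 = 39461 km = 3.9461×10⁷ m.
Kepler's third law: T = 2π√(r³/μ) = 2π√((3.946×10⁷)³ / 3.986×10¹⁴).
r³/μ = 1.542×10⁸ s², so T = 2π × 1.242×10⁴ = 7.801×10⁴ s.
Converting: 7.801×10⁴ s ÷ 60.00 = 1300 minutes.

T ≈ 1300 minutes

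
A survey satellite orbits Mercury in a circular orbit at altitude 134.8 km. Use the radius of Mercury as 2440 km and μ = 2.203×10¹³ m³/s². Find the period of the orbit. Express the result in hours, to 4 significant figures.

r = 2440 + 134.8 = 2574.8 km = 2.5748×10⁶ m.
Kepler's third law: T = 2π√(r³/μ) = 2π√((2.575×10⁶)³ / 2.203×10¹³).
r³/μ = 7.748×10⁵ s², so T = 2π × 8.803×10² = 5.531×10³ s.
Converting: 5.531×10³ s ÷ 3600 = 1.536 hours.

T ≈ 1.536 hours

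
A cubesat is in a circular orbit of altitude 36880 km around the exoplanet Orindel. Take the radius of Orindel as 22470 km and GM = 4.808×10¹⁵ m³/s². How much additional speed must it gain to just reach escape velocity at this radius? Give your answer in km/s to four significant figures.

r = 22470 + 36880 = 59350 km = 5.9350×10⁷ m.
Circular speed v_c = √(μ/r) = 9001 m/s.
Escape speed v_esc = √(2μ/r) = √2 × v_c = 12730 m/s.
Δv = v_esc − v_c = 3728 m/s = 3.728 km/s.

Δv ≈ 3.728 km/s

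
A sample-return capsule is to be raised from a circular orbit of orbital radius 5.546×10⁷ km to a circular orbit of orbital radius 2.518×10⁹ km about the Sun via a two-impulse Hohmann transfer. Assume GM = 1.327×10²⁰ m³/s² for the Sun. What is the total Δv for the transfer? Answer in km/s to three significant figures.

r₁ = 5.546×10⁷ km = 5.546×10¹⁰ m.
r₂ = 2.518×10⁹ km = 2.518×10¹² m.
Transfer ellipse a_t = (r₁ + r₂)/2 = 1.287×10¹² m.
At r₁: circular v_c1 = √(μ/r₁) = 48920 m/s; transfer-perihelion v_p = √[μ(2/r₁ − 1/a_t)] = 68430 m/s.
Δv₁ = v_p − v_c1 = 19510 m/s.
At r₂: circular v_c2 = √(μ/r₂) = 7260 m/s; transfer-aphelion v_a = √[μ(2/r₂ − 1/a_t)] = 1507 m/s.
Δv₂ = v_c2 − v_a = 5752 m/s.
Total Δv = Δv₁ + Δv₂ = 25260 m/s = 25.26 km/s.

Δv_total ≈ 25.3 km/s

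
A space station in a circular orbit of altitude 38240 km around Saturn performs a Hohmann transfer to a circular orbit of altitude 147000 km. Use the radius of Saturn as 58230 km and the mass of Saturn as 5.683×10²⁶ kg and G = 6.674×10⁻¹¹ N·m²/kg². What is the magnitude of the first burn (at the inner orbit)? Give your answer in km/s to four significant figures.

μ = GM = 6.674×10⁻¹¹ × 5.683×10²⁶ = 3.793×10¹⁶ m³/s².
r₁ = 58230 + 38240 = 96470 km = 9.6470×10⁷ m.
r₂ = 58230 + 147000 = 205230 km = 2.0523×10⁸ m.
Transfer ellipse a_t = (r₁ + r₂)/2 = 1.508×10⁸ m.
At r₁: circular v_c1 = √(μ/r₁) = 19830 m/s; transfer-perikrone v_p = √[μ(2/r₁ − 1/a_t)] = 23130 m/s.
Δv₁ = v_p − v_c1 = 3299 m/s.
= 3.299 km/s.

Δv ≈ 3.299 km/s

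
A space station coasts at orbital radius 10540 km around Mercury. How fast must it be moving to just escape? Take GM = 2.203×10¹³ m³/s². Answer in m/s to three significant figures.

v_esc ≈ 2040 m/s

r = 10540 km = 1.054×10⁷ m.
Escape speed v_esc = √(2μ/r) = √(2 × 2.203×10¹³ / 1.054×10⁷) = √(4.180×10⁶) = 2045 m/s.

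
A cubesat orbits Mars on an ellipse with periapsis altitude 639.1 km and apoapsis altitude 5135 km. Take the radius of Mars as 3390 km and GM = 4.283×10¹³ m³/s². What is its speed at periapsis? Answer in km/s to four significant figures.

v ≈ 3.800 km/s

r_p = 3390 + 639.1 = 4029.1 km = 4.0291×10⁶ m.
r_a = 3390 + 5135 = 8525.0 km = 8.5250×10⁶ m.
Semi-major axis a = (r_p + r_a)/2 = 6277.1 km = 6.277×10⁶ m.
Vis-viva: v² = μ(2/r − 1/a) = 4.283×10¹³ × (4.964×10⁻⁷ − 1.593×10⁻⁷) = 1.444×10⁷ m²/s².
v = 3800 m/s = 3.800 km/s.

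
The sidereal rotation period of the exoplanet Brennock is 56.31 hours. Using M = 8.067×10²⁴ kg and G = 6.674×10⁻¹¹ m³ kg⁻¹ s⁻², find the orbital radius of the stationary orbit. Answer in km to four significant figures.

μ = GM = 6.674×10⁻¹¹ × 8.067×10²⁴ = 5.384×10¹⁴ m³/s².
T = 56.31 hours = 2.027×10⁵ s.
A synchronous orbit has period T, so by Kepler's third law a = (μT²/4π²)^(1/3).
μT²/4π² = 5.384×10¹⁴ × (2.027×10⁵)² / 39.48 = 5.604×10²³ m³.
a = 8.245×10⁷ m = 82446 km.

r_sync ≈ 82450 km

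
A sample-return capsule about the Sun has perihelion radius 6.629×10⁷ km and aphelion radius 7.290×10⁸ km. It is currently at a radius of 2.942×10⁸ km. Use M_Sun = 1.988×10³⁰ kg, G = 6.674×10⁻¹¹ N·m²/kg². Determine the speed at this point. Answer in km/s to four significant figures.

v ≈ 23.84 km/s

μ = GM = 6.674×10⁻¹¹ × 1.988×10³⁰ = 1.327×10²⁰ m³/s².
Semi-major axis a = (r_p + r_a)/2 = 3.9764×10⁸ km = 3.976×10¹¹ m.
Vis-viva: v² = μ(2/r − 1/a) = 1.327×10²⁰ × (6.798×10⁻¹² − 2.515×10⁻¹²) = 5.683×10⁸ m²/s².
v = 23840 m/s = 23.84 km/s.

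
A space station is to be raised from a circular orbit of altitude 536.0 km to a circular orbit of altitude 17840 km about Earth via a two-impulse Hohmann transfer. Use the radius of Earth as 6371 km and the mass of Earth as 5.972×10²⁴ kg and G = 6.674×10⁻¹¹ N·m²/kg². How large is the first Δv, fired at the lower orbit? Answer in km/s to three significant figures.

Δv ≈ 1.88 km/s

μ = GM = 6.674×10⁻¹¹ × 5.972×10²⁴ = 3.986×10¹⁴ m³/s².
r₁ = 6371 + 536.0 = 6907.0 km = 6.9070×10⁶ m.
r₂ = 6371 + 17840 = 24211 km = 2.4211×10⁷ m.
Transfer ellipse a_t = (r₁ + r₂)/2 = 1.556×10⁷ m.
At r₁: circular v_c1 = √(μ/r₁) = 7596 m/s; transfer-perigee v_p = √[μ(2/r₁ − 1/a_t)] = 9476 m/s.
Δv₁ = v_p − v_c1 = 1880 m/s.
= 1.880 km/s.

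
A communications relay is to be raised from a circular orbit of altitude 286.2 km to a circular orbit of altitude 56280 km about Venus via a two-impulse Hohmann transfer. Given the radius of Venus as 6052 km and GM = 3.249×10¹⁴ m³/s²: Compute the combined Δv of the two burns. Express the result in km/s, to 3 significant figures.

r₁ = 6052 + 286.2 = 6338.2 km = 6.3382×10⁶ m.
r₂ = 6052 + 56280 = 62332 km = 6.2332×10⁷ m.
Transfer ellipse a_t = (r₁ + r₂)/2 = 3.434×10⁷ m.
At r₁: circular v_c1 = √(μ/r₁) = 7160 m/s; transfer-periapsis v_p = √[μ(2/r₁ − 1/a_t)] = 9647 m/s.
Δv₁ = v_p − v_c1 = 2487 m/s.
At r₂: circular v_c2 = √(μ/r₂) = 2283 m/s; transfer-apoapsis v_a = √[μ(2/r₂ − 1/a_t)] = 980.9 m/s.
Δv₂ = v_c2 − v_a = 1302 m/s.
Total Δv = Δv₁ + Δv₂ = 3789 m/s = 3.789 km/s.

Δv_total ≈ 3.79 km/s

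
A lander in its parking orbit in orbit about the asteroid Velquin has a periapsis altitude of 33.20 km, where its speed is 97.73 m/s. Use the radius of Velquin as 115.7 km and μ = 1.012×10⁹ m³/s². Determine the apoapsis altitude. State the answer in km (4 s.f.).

apoapsis altitude ≈ 236.2 km

r_p = 115.7 + 33.20 = 148.90 km = 1.489×10⁵ m.
Specific energy ε = v²/2 − μ/r = -2.021×10³ J/kg, so a = −μ/(2ε) = 2.504×10⁵ m.
The apsides satisfy r_p + r_a = 2a, so the apoapsis radius is 2a − r_p = 3.519×10⁵ m = 351.86 km.
Apoapsis altitude = 351.86 − 115.7 = 236.16 km.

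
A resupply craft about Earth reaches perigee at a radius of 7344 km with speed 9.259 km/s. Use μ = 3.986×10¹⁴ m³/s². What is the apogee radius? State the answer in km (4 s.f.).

r_p = 7.344×10⁶ m.
Specific energy ε = v²/2 − μ/r = -1.141×10⁷ J/kg, so a = −μ/(2ε) = 1.747×10⁷ m.
The apsides satisfy r_p + r_a = 2a, so the apogee radius is 2a − r_p = 2.759×10⁷ m = 27587 km.

apogee radius ≈ 27590 km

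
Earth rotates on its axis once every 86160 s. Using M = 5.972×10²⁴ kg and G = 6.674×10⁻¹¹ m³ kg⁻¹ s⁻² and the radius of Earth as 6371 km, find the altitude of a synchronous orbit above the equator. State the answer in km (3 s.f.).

h_sync ≈ 35800 km

μ = GM = 6.674×10⁻¹¹ × 5.972×10²⁴ = 3.986×10¹⁴ m³/s².
A synchronous orbit has period T, so by Kepler's third law a = (μT²/4π²)^(1/3).
μT²/4π² = 3.986×10¹⁴ × (8.616×10⁴)² / 39.48 = 7.495×10²² m³.
a = 4.216×10⁷ m = 42162 km.
Altitude h = a − R = 42162 − 6371 = 35791 km.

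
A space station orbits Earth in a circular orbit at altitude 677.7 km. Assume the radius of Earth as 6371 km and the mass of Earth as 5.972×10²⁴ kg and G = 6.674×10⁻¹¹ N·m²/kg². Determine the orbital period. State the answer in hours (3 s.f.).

T ≈ 1.64 hours

μ = GM = 6.674×10⁻¹¹ × 5.972×10²⁴ = 3.986×10¹⁴ m³/s².
r = 6371 + 677.7 = 7048.7 km = 7.0487×10⁶ m.
Kepler's third law: T = 2π√(r³/μ) = 2π√((7.049×10⁶)³ / 3.986×10¹⁴).
r³/μ = 8.787×10⁵ s², so T = 2π × 9.374×10² = 5.890×10³ s.
Converting: 5.890×10³ s ÷ 3600 = 1.636 hours.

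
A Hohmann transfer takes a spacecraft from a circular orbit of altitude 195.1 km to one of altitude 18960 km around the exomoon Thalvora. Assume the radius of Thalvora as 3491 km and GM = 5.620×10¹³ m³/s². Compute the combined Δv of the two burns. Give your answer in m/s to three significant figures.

Δv_total ≈ 1960 m/s

r₁ = 3491 + 195.1 = 3686.1 km = 3.6861×10⁶ m.
r₂ = 3491 + 18960 = 22451 km = 2.2451×10⁷ m.
Transfer ellipse a_t = (r₁ + r₂)/2 = 1.307×10⁷ m.
At r₁: circular v_c1 = √(μ/r₁) = 3905 m/s; transfer-periapsis v_p = √[μ(2/r₁ − 1/a_t)] = 5118 m/s.
Δv₁ = v_p − v_c1 = 1213 m/s.
At r₂: circular v_c2 = √(μ/r₂) = 1582 m/s; transfer-apoapsis v_a = √[μ(2/r₂ − 1/a_t)] = 840.3 m/s.
Δv₂ = v_c2 − v_a = 741.9 m/s.
Total Δv = Δv₁ + Δv₂ = 1955 m/s.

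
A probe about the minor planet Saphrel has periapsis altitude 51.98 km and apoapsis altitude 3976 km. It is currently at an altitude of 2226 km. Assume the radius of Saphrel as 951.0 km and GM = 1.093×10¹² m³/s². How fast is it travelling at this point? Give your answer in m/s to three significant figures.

v ≈ 565 m/s

r_p = 951.0 + 51.98 = 1003.0 km = 1.0030×10⁶ m.
r_a = 951.0 + 3976 = 4927.0 km = 4.9270×10⁶ m.
r = 951.0 + 2226 = 3177.0 km = 3.177×10⁶ m.
Semi-major axis a = (r_p + r_a)/2 = 2965.0 km = 2.965×10⁶ m.
Vis-viva: v² = μ(2/r − 1/a) = 1.093×10¹² × (6.295×10⁻⁷ − 3.373×10⁻⁷) = 3.194×10⁵ m²/s².
v = 565.2 m/s.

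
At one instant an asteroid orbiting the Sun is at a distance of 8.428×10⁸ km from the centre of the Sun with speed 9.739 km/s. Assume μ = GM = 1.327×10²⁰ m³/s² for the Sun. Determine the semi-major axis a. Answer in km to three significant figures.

r = 8.428×10¹¹ m.
Vis-viva rearranged: 1/a = 2/r − v²/μ = 2.373×10⁻¹² − 7.148×10⁻¹³ = 1.658×10⁻¹² m⁻¹.
a = 6.030×10¹¹ m = 6.0303×10⁸ km.

a ≈ 6.03×10⁸ km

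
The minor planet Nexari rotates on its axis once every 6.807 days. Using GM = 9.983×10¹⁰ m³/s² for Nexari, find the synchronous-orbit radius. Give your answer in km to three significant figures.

T = 6.807 days = 5.881×10⁵ s.
A synchronous orbit has period T, so by Kepler's third law a = (μT²/4π²)^(1/3).
μT²/4π² = 9.983×10¹⁰ × (5.881×10⁵)² / 39.48 = 8.747×10²⁰ m³.
a = 9.563×10⁶ m = 9563.4 km.

r_sync ≈ 9560 km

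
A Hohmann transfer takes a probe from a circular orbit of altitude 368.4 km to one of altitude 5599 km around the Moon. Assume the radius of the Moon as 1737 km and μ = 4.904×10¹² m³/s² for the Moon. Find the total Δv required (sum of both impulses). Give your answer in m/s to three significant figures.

r₁ = 1737 + 368.4 = 2105.4 km = 2.1054×10⁶ m.
r₂ = 1737 + 5599 = 7336.0 km = 7.3360×10⁶ m.
Transfer ellipse a_t = (r₁ + r₂)/2 = 4.721×10⁶ m.
At r₁: circular v_c1 = √(μ/r₁) = 1526 m/s; transfer-perilune v_p = √[μ(2/r₁ − 1/a_t)] = 1903 m/s.
Δv₁ = v_p − v_c1 = 376.4 m/s.
At r₂: circular v_c2 = √(μ/r₂) = 817.6 m/s; transfer-apolune v_a = √[μ(2/r₂ − 1/a_t)] = 546.0 m/s.
Δv₂ = v_c2 − v_a = 271.6 m/s.
Total Δv = Δv₁ + Δv₂ = 647.9 m/s.

Δv_total ≈ 648 m/s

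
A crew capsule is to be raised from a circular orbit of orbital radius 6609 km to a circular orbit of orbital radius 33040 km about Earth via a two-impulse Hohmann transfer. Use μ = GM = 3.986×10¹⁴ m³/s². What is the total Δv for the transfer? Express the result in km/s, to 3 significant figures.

Δv_total ≈ 3.73 km/s

r₁ = 6609 km = 6.609×10⁶ m.
r₂ = 33040 km = 3.304×10⁷ m.
Transfer ellipse a_t = (r₁ + r₂)/2 = 1.982×10⁷ m.
At r₁: circular v_c1 = √(μ/r₁) = 7766 m/s; transfer-perigee v_p = √[μ(2/r₁ − 1/a_t)] = 10030 m/s.
Δv₁ = v_p − v_c1 = 2260 m/s.
At r₂: circular v_c2 = √(μ/r₂) = 3473 m/s; transfer-apogee v_a = √[μ(2/r₂ − 1/a_t)] = 2005 m/s.
Δv₂ = v_c2 − v_a = 1468 m/s.
Total Δv = Δv₁ + Δv₂ = 3728 m/s = 3.728 km/s.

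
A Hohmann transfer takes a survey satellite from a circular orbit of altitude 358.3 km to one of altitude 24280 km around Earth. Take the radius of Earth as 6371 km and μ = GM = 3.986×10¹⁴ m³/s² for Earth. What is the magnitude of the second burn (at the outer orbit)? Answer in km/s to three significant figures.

r₁ = 6371 + 358.3 = 6729.3 km = 6.7293×10⁶ m.
r₂ = 6371 + 24280 = 30651 km = 3.0651×10⁷ m.
Transfer ellipse a_t = (r₁ + r₂)/2 = 1.869×10⁷ m.
At r₁: circular v_c1 = √(μ/r₁) = 7696 m/s; transfer-perigee v_p = √[μ(2/r₁ − 1/a_t)] = 9856 m/s.
At r₂: circular v_c2 = √(μ/r₂) = 3606 m/s; transfer-apogee v_a = √[μ(2/r₂ − 1/a_t)] = 2164 m/s.
Δv₂ = v_c2 − v_a = 1442 m/s.
= 1.442 km/s.

Δv ≈ 1.44 km/s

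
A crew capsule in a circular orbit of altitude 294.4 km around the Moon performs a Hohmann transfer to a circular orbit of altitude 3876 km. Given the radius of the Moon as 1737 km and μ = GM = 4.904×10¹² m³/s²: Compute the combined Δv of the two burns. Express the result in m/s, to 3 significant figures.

r₁ = 1737 + 294.4 = 2031.4 km = 2.0314×10⁶ m.
r₂ = 1737 + 3876 = 5613.0 km = 5.6130×10⁶ m.
Transfer ellipse a_t = (r₁ + r₂)/2 = 3.822×10⁶ m.
At r₁: circular v_c1 = √(μ/r₁) = 1554 m/s; transfer-perilune v_p = √[μ(2/r₁ − 1/a_t)] = 1883 m/s.
Δv₁ = v_p − v_c1 = 329.1 m/s.
At r₂: circular v_c2 = √(μ/r₂) = 934.7 m/s; transfer-apolune v_a = √[μ(2/r₂ − 1/a_t)] = 681.4 m/s.
Δv₂ = v_c2 − v_a = 253.3 m/s.
Total Δv = Δv₁ + Δv₂ = 582.4 m/s.

Δv_total ≈ 582 m/s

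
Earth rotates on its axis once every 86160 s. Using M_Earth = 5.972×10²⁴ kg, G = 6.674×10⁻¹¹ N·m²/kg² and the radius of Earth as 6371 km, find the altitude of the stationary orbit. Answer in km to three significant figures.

h_sync ≈ 35800 km

μ = GM = 6.674×10⁻¹¹ × 5.972×10²⁴ = 3.986×10¹⁴ m³/s².
A synchronous orbit has period T, so by Kepler's third law a = (μT²/4π²)^(1/3).
μT²/4π² = 3.986×10¹⁴ × (8.616×10⁴)² / 39.48 = 7.495×10²² m³.
a = 4.216×10⁷ m = 42162 km.
Altitude h = a − R = 42162 − 6371 = 35791 km.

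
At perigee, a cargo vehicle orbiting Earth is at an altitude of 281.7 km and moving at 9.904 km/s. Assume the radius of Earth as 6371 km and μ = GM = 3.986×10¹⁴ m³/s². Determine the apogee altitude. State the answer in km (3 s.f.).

r_p = 6371 + 281.7 = 6652.7 km = 6.653×10⁶ m.
Specific energy ε = v²/2 − μ/r = -1.087×10⁷ J/kg, so a = −μ/(2ε) = 1.833×10⁷ m.
The apsides satisfy r_p + r_a = 2a, so the apogee radius is 2a − r_p = 3.001×10⁷ m = 30014 km.
Apogee altitude = 30014 − 6371 = 23643 km.

apogee altitude ≈ 23600 km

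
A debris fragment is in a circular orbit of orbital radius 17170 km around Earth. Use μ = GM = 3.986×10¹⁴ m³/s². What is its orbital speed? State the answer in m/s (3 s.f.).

v ≈ 4820 m/s

r = 17170 km = 1.717×10⁷ m.
For a circular orbit v = √(μ/r) = √(3.986×10¹⁴ / 1.717×10⁷) = √(2.321×10⁷) = 4818 m/s.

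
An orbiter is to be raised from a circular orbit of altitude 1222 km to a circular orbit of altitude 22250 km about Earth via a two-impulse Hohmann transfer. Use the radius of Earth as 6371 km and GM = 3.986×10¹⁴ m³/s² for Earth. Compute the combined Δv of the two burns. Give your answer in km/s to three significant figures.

Δv_total ≈ 3.18 km/s

r₁ = 6371 + 1222 = 7593.0 km = 7.5930×10⁶ m.
r₂ = 6371 + 22250 = 28621 km = 2.8621×10⁷ m.
Transfer ellipse a_t = (r₁ + r₂)/2 = 1.811×10⁷ m.
At r₁: circular v_c1 = √(μ/r₁) = 7245 m/s; transfer-perigee v_p = √[μ(2/r₁ − 1/a_t)] = 9109 m/s.
Δv₁ = v_p − v_c1 = 1864 m/s.
At r₂: circular v_c2 = √(μ/r₂) = 3732 m/s; transfer-apogee v_a = √[μ(2/r₂ − 1/a_t)] = 2417 m/s.
Δv₂ = v_c2 − v_a = 1315 m/s.
Total Δv = Δv₁ + Δv₂ = 3179 m/s = 3.179 km/s.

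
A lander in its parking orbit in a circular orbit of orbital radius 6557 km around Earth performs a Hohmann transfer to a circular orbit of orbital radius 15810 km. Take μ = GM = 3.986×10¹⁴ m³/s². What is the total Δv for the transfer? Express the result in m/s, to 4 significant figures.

r₁ = 6557 km = 6.557×10⁶ m.
r₂ = 15810 km = 1.581×10⁷ m.
Transfer ellipse a_t = (r₁ + r₂)/2 = 1.118×10⁷ m.
At r₁: circular v_c1 = √(μ/r₁) = 7797 m/s; transfer-perigee v_p = √[μ(2/r₁ − 1/a_t)] = 9270 m/s.
Δv₁ = v_p − v_c1 = 1473 m/s.
At r₂: circular v_c2 = √(μ/r₂) = 5021 m/s; transfer-apogee v_a = √[μ(2/r₂ − 1/a_t)] = 3845 m/s.
Δv₂ = v_c2 − v_a = 1176 m/s.
Total Δv = Δv₁ + Δv₂ = 2650 m/s.

Δv_total ≈ 2650 m/s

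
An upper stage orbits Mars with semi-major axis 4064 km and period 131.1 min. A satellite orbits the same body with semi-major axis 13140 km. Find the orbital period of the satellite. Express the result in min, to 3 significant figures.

Kepler's third law: T² ∝ a³, so T₂ = T₁ (a₂/a₁)^(3/2).
a₂/a₁ = 3.233, (a₂/a₁)^(3/2) = 5.814.
T₂ = 131.1 × 5.814 = 762.2 min.

T₂ ≈ 762 min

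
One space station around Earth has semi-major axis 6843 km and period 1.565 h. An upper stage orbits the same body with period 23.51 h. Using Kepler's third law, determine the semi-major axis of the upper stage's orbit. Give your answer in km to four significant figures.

Kepler's third law: a³ ∝ T², so a₂ = a₁ (T₂/T₁)^(2/3).
T₂/T₁ = 15.02, (T₂/T₁)^(2/3) = 6.088.
a₂ = 6843 × 6.088 = 41660 km.

a₂ ≈ 41660 km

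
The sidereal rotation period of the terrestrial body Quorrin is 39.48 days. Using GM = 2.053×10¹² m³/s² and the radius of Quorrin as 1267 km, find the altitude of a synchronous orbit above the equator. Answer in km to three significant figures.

T = 39.48 days = 3.411×10⁶ s.
A synchronous orbit has period T, so by Kepler's third law a = (μT²/4π²)^(1/3).
μT²/4π² = 2.053×10¹² × (3.411×10⁶)² / 39.48 = 6.051×10²³ m³.
a = 8.458×10⁷ m = 84581 km.
Altitude h = a − R = 84581 − 1267 = 83314 km.

h_sync ≈ 83300 km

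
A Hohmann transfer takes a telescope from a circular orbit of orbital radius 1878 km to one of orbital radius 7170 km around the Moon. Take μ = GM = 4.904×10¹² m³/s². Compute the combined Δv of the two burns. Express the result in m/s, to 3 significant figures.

Δv_total ≈ 713 m/s

r₁ = 1878 km = 1.878×10⁶ m.
r₂ = 7170 km = 7.170×10⁶ m.
Transfer ellipse a_t = (r₁ + r₂)/2 = 4.524×10⁶ m.
At r₁: circular v_c1 = √(μ/r₁) = 1616 m/s; transfer-perilune v_p = √[μ(2/r₁ − 1/a_t)] = 2034 m/s.
Δv₁ = v_p − v_c1 = 418.4 m/s.
At r₂: circular v_c2 = √(μ/r₂) = 827.0 m/s; transfer-apolune v_a = √[μ(2/r₂ − 1/a_t)] = 532.8 m/s.
Δv₂ = v_c2 − v_a = 294.2 m/s.
Total Δv = Δv₁ + Δv₂ = 712.6 m/s.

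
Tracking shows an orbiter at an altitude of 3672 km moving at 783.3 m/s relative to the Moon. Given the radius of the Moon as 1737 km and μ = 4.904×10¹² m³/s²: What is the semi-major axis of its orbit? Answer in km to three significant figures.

r = 1737 + 3672 = 5409.0 km = 5.409×10⁶ m.
Specific orbital energy ε = v²/2 − μ/r = (783.3)²/2 − 4.904×10¹²/5.409×10⁶ = -5.999×10⁵ J/kg.
Since ε = −μ/(2a), a = −μ/(2ε) = 4.088×10⁶ m = 4087.6 km.

a ≈ 4090 km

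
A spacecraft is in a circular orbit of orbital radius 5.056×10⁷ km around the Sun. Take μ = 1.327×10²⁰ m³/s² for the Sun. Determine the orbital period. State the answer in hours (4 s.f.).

T ≈ 1722 hours

r = 5.056×10⁷ km = 5.056×10¹⁰ m.
Kepler's third law: T = 2π√(r³/μ) = 2π√((5.056×10¹⁰)³ / 1.327×10²⁰).
r³/μ = 9.740×10¹¹ s², so T = 2π × 9.869×10⁵ = 6.201×10⁶ s.
Converting: 6.201×10⁶ s ÷ 3600 = 1722 hours.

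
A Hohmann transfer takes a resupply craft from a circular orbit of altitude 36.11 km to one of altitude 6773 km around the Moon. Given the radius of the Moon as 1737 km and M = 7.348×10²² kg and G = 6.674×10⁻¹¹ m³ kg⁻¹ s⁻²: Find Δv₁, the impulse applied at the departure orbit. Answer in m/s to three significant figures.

μ = GM = 6.674×10⁻¹¹ × 7.348×10²² = 4.904×10¹² m³/s².
r₁ = 1737 + 36.11 = 1773.1 km = 1.7731×10⁶ m.
r₂ = 1737 + 6773 = 8510.0 km = 8.5100×10⁶ m.
Transfer ellipse a_t = (r₁ + r₂)/2 = 5.142×10⁶ m.
At r₁: circular v_c1 = √(μ/r₁) = 1663 m/s; transfer-perilune v_p = √[μ(2/r₁ − 1/a_t)] = 2140 m/s.
Δv₁ = v_p − v_c1 = 476.5 m/s.

Δv ≈ 477 m/s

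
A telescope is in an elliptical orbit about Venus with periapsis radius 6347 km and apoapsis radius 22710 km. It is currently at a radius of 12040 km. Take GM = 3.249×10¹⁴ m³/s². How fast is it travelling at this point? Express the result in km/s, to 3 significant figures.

Semi-major axis a = (r_p + r_a)/2 = 14528 km = 1.453×10⁷ m.
Vis-viva: v² = μ(2/r − 1/a) = 3.249×10¹⁴ × (1.661×10⁻⁷ − 6.883×10⁻⁸) = 3.161×10⁷ m²/s².
v = 5622 m/s = 5.622 km/s.

v ≈ 5.62 km/s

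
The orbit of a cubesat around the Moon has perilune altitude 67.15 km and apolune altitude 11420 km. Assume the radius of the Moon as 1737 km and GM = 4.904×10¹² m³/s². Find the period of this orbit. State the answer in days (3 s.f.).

r_p = 1737 + 67.15 = 1804.2 km = 1.8042×10⁶ m.
r_a = 1737 + 11420 = 13157 km = 1.3157×10⁷ m.
Semi-major axis a = (r_p + r_a)/2 = (1804.2 + 13157)/2 = 7480.6 km = 7.481×10⁶ m.
By Kepler's third law T = 2π√(a³/μ) = 2π × 9.239×10³ = 5.805×10⁴ s.
= 0.6719 days.

T ≈ 0.672 days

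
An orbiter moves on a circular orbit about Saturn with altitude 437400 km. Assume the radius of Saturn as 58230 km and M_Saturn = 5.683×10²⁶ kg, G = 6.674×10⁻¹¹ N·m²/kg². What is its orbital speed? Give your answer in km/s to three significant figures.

μ = GM = 6.674×10⁻¹¹ × 5.683×10²⁶ = 3.793×10¹⁶ m³/s².
r = 58230 + 437400 = 495630 km = 4.9563×10⁸ m.
For a circular orbit v = √(μ/r) = √(3.793×10¹⁶ / 4.956×10⁸) = √(7.653×10⁷) = 8748 m/s.
That is 8.748 km/s.

v ≈ 8.75 km/s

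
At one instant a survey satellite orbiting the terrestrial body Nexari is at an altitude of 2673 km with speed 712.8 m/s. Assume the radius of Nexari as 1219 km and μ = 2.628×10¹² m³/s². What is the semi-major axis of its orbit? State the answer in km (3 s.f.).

r = 1219 + 2673 = 3892.0 km = 3.892×10⁶ m.
Specific orbital energy ε = v²/2 − μ/r = (712.8)²/2 − 2.628×10¹²/3.892×10⁶ = -4.212×10⁵ J/kg.
Since ε = −μ/(2a), a = −μ/(2ε) = 3.120×10⁶ m = 3119.7 km.

a ≈ 3120 km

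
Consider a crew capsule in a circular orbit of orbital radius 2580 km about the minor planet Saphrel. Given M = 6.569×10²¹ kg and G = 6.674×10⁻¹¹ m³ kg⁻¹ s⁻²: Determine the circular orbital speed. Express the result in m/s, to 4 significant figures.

v ≈ 412.2 m/s

μ = GM = 6.674×10⁻¹¹ × 6.569×10²¹ = 4.384×10¹¹ m³/s².
r = 2580 km = 2.580×10⁶ m.
For a circular orbit v = √(μ/r) = √(4.384×10¹¹ / 2.580×10⁶) = √(1.699×10⁵) = 412.2 m/s.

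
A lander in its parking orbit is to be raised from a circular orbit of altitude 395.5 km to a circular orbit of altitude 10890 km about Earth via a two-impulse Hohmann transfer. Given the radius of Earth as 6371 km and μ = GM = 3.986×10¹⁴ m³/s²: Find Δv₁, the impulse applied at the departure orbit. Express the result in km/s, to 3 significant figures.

Δv ≈ 1.52 km/s

r₁ = 6371 + 395.5 = 6766.5 km = 6.7665×10⁶ m.
r₂ = 6371 + 10890 = 17261 km = 1.7261×10⁷ m.
Transfer ellipse a_t = (r₁ + r₂)/2 = 1.201×10⁷ m.
At r₁: circular v_c1 = √(μ/r₁) = 7675 m/s; transfer-perigee v_p = √[μ(2/r₁ − 1/a_t)] = 9200 m/s.
Δv₁ = v_p − v_c1 = 1525 m/s.
= 1.525 km/s.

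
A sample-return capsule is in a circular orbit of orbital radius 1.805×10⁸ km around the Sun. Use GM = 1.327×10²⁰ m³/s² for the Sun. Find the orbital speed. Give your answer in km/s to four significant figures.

r = 1.805×10⁸ km = 1.805×10¹¹ m.
For a circular orbit v = √(μ/r) = √(1.327×10²⁰ / 1.805×10¹¹) = √(7.352×10⁸) = 27110 m/s.
That is 27.11 km/s.

v ≈ 27.11 km/s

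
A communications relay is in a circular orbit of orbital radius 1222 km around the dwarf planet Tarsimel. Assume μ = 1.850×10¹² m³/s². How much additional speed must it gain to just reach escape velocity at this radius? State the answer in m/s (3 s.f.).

Δv ≈ 510 m/s

r = 1222 km = 1.222×10⁶ m.
Circular speed v_c = √(μ/r) = 1230 m/s.
Escape speed v_esc = √(2μ/r) = √2 × v_c = 1740 m/s.
Δv = v_esc − v_c = 509.7 m/s.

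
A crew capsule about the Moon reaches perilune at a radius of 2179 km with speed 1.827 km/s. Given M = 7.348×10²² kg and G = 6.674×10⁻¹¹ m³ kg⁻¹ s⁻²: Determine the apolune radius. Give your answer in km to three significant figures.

apolune radius ≈ 6250 km

μ = GM = 6.674×10⁻¹¹ × 7.348×10²² = 4.904×10¹² m³/s².
r_p = 2.179×10⁶ m.
Specific energy ε = v²/2 − μ/r = -5.816×10⁵ J/kg, so a = −μ/(2ε) = 4.216×10⁶ m.
The apsides satisfy r_p + r_a = 2a, so the apolune radius is 2a − r_p = 6.253×10⁶ m = 6252.5 km.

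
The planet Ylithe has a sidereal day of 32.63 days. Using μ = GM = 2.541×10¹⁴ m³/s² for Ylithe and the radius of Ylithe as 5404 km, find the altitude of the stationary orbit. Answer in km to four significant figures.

h_sync ≈ 3.658×10⁵ km

T = 32.63 days = 2.819×10⁶ s.
A synchronous orbit has period T, so by Kepler's third law a = (μT²/4π²)^(1/3).
μT²/4π² = 2.541×10¹⁴ × (2.819×10⁶)² / 39.48 = 5.116×10²⁵ m³.
a = 3.712×10⁸ m = 3.7122×10⁵ km.
Altitude h = a − R = 3.7122×10⁵ − 5404 = 3.6582×10⁵ km.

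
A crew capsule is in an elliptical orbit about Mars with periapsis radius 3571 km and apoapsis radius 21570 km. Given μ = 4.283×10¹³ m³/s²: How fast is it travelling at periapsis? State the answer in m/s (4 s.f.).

Semi-major axis a = (r_p + r_a)/2 = 12570 km = 1.257×10⁷ m.
Vis-viva: v² = μ(2/r − 1/a) = 4.283×10¹³ × (5.601×10⁻⁷ − 7.955×10⁻⁸) = 2.058×10⁷ m²/s².
v = 4537 m/s.

v ≈ 4537 m/s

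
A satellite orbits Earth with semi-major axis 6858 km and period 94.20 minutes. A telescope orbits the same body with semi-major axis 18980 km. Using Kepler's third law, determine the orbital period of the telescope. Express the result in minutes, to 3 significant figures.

Kepler's third law: T² ∝ a³, so T₂ = T₁ (a₂/a₁)^(3/2).
a₂/a₁ = 2.768, (a₂/a₁)^(3/2) = 4.604.
T₂ = 94.20 × 4.604 = 433.7 minutes.

T₂ ≈ 434 minutes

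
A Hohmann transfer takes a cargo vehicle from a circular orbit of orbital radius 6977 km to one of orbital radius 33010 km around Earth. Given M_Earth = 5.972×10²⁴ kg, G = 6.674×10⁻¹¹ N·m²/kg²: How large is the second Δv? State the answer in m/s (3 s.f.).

Δv ≈ 1420 m/s

μ = GM = 6.674×10⁻¹¹ × 5.972×10²⁴ = 3.986×10¹⁴ m³/s².
r₁ = 6977 km = 6.977×10⁶ m.
r₂ = 33010 km = 3.301×10⁷ m.
Transfer ellipse a_t = (r₁ + r₂)/2 = 1.999×10⁷ m.
At r₁: circular v_c1 = √(μ/r₁) = 7558 m/s; transfer-perigee v_p = √[μ(2/r₁ − 1/a_t)] = 9712 m/s.
At r₂: circular v_c2 = √(μ/r₂) = 3475 m/s; transfer-apogee v_a = √[μ(2/r₂ − 1/a_t)] = 2053 m/s.
Δv₂ = v_c2 − v_a = 1422 m/s.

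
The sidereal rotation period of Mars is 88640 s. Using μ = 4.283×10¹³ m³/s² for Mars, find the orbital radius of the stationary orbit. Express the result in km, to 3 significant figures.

A synchronous orbit has period T, so by Kepler's third law a = (μT²/4π²)^(1/3).
μT²/4π² = 4.283×10¹³ × (8.864×10⁴)² / 39.48 = 8.524×10²¹ m³.
a = 2.043×10⁷ m = 20428 km.

r_sync ≈ 20400 km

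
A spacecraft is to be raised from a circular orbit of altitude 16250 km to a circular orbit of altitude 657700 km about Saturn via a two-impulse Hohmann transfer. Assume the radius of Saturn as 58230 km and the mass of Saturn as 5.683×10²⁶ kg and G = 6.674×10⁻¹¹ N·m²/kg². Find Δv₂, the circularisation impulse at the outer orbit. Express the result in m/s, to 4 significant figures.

Δv ≈ 4119 m/s

μ = GM = 6.674×10⁻¹¹ × 5.683×10²⁶ = 3.793×10¹⁶ m³/s².
r₁ = 58230 + 16250 = 74480 km = 7.4480×10⁷ m.
r₂ = 58230 + 657700 = 715930 km = 7.1593×10⁸ m.
Transfer ellipse a_t = (r₁ + r₂)/2 = 3.952×10⁸ m.
At r₁: circular v_c1 = √(μ/r₁) = 22570 m/s; transfer-perikrone v_p = √[μ(2/r₁ − 1/a_t)] = 30370 m/s.
At r₂: circular v_c2 = √(μ/r₂) = 7279 m/s; transfer-apokrone v_a = √[μ(2/r₂ − 1/a_t)] = 3160 m/s.
Δv₂ = v_c2 − v_a = 4119 m/s.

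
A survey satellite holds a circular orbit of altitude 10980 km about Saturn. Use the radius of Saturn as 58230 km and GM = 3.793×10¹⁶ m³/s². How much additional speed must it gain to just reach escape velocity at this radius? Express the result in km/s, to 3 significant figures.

r = 58230 + 10980 = 69210 km = 6.9210×10⁷ m.
Circular speed v_c = √(μ/r) = 23410 m/s.
Escape speed v_esc = √(2μ/r) = √2 × v_c = 33110 m/s.
Δv = v_esc − v_c = 9697 m/s = 9.697 km/s.

Δv ≈ 9.70 km/s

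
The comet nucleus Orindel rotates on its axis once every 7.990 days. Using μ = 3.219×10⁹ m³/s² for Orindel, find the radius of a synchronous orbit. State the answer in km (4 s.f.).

T = 7.990 days = 6.903×10⁵ s.
A synchronous orbit has period T, so by Kepler's third law a = (μT²/4π²)^(1/3).
μT²/4π² = 3.219×10⁹ × (6.903×10⁵)² / 39.48 = 3.886×10¹⁹ m³.
a = 3.387×10⁶ m = 3387.1 km.

r_sync ≈ 3387 km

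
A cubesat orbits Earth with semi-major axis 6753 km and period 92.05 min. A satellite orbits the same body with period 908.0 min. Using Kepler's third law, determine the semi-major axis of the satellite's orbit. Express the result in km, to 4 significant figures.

a₂ ≈ 31060 km

Kepler's third law: a³ ∝ T², so a₂ = a₁ (T₂/T₁)^(2/3).
T₂/T₁ = 9.864, (T₂/T₁)^(2/3) = 4.599.
a₂ = 6753 × 4.599 = 31060 km.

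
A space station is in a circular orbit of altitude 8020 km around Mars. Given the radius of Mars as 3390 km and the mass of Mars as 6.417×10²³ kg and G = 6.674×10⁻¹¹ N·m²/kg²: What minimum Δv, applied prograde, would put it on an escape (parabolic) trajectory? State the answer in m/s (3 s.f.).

μ = GM = 6.674×10⁻¹¹ × 6.417×10²³ = 4.283×10¹³ m³/s².
r = 3390 + 8020 = 11410 km = 1.1410×10⁷ m.
Circular speed v_c = √(μ/r) = 1937 m/s.
Escape speed v_esc = √(2μ/r) = √2 × v_c = 2740 m/s.
Δv = v_esc − v_c = 802.5 m/s.

Δv ≈ 802 m/s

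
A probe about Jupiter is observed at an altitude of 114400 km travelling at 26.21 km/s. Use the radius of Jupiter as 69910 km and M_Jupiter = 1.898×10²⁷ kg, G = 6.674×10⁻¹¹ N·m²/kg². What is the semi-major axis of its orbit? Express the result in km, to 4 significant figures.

a ≈ 1.842×10⁵ km

μ = GM = 6.674×10⁻¹¹ × 1.898×10²⁷ = 1.267×10¹⁷ m³/s².
r = 69910 + 114400 = 1.8431×10⁵ km = 1.843×10⁸ m.
Specific orbital energy ε = v²/2 − μ/r = (26210)²/2 − 1.267×10¹⁷/1.843×10⁸ = -3.438×10⁸ J/kg.
Since ε = −μ/(2a), a = −μ/(2ε) = 1.842×10⁸ m = 1.8423×10⁵ km.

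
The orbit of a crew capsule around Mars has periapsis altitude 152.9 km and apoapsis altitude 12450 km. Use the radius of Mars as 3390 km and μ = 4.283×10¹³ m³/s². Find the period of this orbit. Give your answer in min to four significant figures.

r_p = 3390 + 152.9 = 3542.9 km = 3.5429×10⁶ m.
r_a = 3390 + 12450 = 15840 km = 1.5840×10⁷ m.
Semi-major axis a = (r_p + r_a)/2 = (3542.9 + 15840)/2 = 9691.5 km = 9.691×10⁶ m.
By Kepler's third law T = 2π√(a³/μ) = 2π × 4.610×10³ = 2.897×10⁴ s.
= 482.8 min.

T ≈ 482.8 min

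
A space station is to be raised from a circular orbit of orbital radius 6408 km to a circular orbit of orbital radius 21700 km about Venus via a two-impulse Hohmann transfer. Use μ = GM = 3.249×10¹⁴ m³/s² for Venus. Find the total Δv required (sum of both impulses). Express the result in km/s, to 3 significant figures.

r₁ = 6408 km = 6.408×10⁶ m.
r₂ = 21700 km = 2.170×10⁷ m.
Transfer ellipse a_t = (r₁ + r₂)/2 = 1.405×10⁷ m.
At r₁: circular v_c1 = √(μ/r₁) = 7121 m/s; transfer-periapsis v_p = √[μ(2/r₁ − 1/a_t)] = 8848 m/s.
Δv₁ = v_p − v_c1 = 1727 m/s.
At r₂: circular v_c2 = √(μ/r₂) = 3869 m/s; transfer-apoapsis v_a = √[μ(2/r₂ − 1/a_t)] = 2613 m/s.
Δv₂ = v_c2 − v_a = 1257 m/s.
Total Δv = Δv₁ + Δv₂ = 2984 m/s = 2.984 km/s.

Δv_total ≈ 2.98 km/s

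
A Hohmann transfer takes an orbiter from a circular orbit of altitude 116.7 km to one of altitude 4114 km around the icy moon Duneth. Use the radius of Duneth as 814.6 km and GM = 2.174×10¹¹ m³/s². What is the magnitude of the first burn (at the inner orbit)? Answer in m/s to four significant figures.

Δv ≈ 143.5 m/s

r₁ = 814.6 + 116.7 = 931.30 km = 9.3130×10⁵ m.
r₂ = 814.6 + 4114 = 4928.6 km = 4.9286×10⁶ m.
Transfer ellipse a_t = (r₁ + r₂)/2 = 2.930×10⁶ m.
At r₁: circular v_c1 = √(μ/r₁) = 483.2 m/s; transfer-periapsis v_p = √[μ(2/r₁ − 1/a_t)] = 626.6 m/s.
Δv₁ = v_p − v_c1 = 143.5 m/s.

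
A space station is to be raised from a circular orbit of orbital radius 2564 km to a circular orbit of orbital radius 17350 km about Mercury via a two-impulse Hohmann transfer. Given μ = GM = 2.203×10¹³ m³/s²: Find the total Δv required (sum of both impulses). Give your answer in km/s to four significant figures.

r₁ = 2564 km = 2.564×10⁶ m.
r₂ = 17350 km = 1.735×10⁷ m.
Transfer ellipse a_t = (r₁ + r₂)/2 = 9.957×10⁶ m.
At r₁: circular v_c1 = √(μ/r₁) = 2931 m/s; transfer-periherm v_p = √[μ(2/r₁ − 1/a_t)] = 3869 m/s.
Δv₁ = v_p − v_c1 = 938.1 m/s.
At r₂: circular v_c2 = √(μ/r₂) = 1127 m/s; transfer-apoherm v_a = √[μ(2/r₂ − 1/a_t)] = 571.8 m/s.
Δv₂ = v_c2 − v_a = 555.0 m/s.
Total Δv = Δv₁ + Δv₂ = 1493 m/s = 1.493 km/s.

Δv_total ≈ 1.493 km/s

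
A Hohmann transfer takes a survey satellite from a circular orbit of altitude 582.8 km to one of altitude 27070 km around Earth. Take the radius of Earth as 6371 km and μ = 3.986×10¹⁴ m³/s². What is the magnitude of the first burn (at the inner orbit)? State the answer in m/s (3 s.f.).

r₁ = 6371 + 582.8 = 6953.8 km = 6.9538×10⁶ m.
r₂ = 6371 + 27070 = 33441 km = 3.3441×10⁷ m.
Transfer ellipse a_t = (r₁ + r₂)/2 = 2.020×10⁷ m.
At r₁: circular v_c1 = √(μ/r₁) = 7571 m/s; transfer-perigee v_p = √[μ(2/r₁ − 1/a_t)] = 9742 m/s.
Δv₁ = v_p − v_c1 = 2171 m/s.

Δv ≈ 2170 m/s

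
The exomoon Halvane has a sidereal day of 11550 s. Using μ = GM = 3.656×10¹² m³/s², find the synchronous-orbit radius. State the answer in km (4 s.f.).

r_sync ≈ 2312 km

A synchronous orbit has period T, so by Kepler's third law a = (μT²/4π²)^(1/3).
μT²/4π² = 3.656×10¹² × (1.155×10⁴)² / 39.48 = 1.235×10¹⁹ m³.
a = 2.312×10⁶ m = 2311.7 km.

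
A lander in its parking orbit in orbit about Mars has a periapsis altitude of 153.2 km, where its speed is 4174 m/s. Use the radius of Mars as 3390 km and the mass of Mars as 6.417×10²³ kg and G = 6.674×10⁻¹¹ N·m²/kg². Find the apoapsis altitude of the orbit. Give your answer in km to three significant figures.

apoapsis altitude ≈ 5750 km

μ = GM = 6.674×10⁻¹¹ × 6.417×10²³ = 4.283×10¹³ m³/s².
r_p = 3390 + 153.2 = 3543.2 km = 3.543×10⁶ m.
Specific energy ε = v²/2 − μ/r = -3.376×10⁶ J/kg, so a = −μ/(2ε) = 6.343×10⁶ m.
The apsides satisfy r_p + r_a = 2a, so the apoapsis radius is 2a − r_p = 9.143×10⁶ m = 9142.6 km.
Apoapsis altitude = 9142.6 − 3390 = 5752.6 km.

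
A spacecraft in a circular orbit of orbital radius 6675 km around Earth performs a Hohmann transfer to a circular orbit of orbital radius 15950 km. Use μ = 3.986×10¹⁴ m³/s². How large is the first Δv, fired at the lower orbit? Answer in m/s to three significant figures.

Δv ≈ 1450 m/s

r₁ = 6675 km = 6.675×10⁶ m.
r₂ = 15950 km = 1.595×10⁷ m.
Transfer ellipse a_t = (r₁ + r₂)/2 = 1.131×10⁷ m.
At r₁: circular v_c1 = √(μ/r₁) = 7728 m/s; transfer-perigee v_p = √[μ(2/r₁ − 1/a_t)] = 9176 m/s.
Δv₁ = v_p − v_c1 = 1448 m/s.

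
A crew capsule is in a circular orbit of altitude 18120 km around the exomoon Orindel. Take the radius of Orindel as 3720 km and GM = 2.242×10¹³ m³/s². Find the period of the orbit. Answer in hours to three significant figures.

r = 3720 + 18120 = 21840 km = 2.1840×10⁷ m.
Kepler's third law: T = 2π√(r³/μ) = 2π√((2.184×10⁷)³ / 2.242×10¹³).
r³/μ = 4.646×10⁸ s², so T = 2π × 2.156×10⁴ = 1.354×10⁵ s.
Converting: 1.354×10⁵ s ÷ 3600 = 37.62 hours.

T ≈ 37.6 hours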